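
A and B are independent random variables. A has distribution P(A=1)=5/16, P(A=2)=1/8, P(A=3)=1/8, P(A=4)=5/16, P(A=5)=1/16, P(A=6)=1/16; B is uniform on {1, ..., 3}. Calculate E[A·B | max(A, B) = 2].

P(max(A, B) = 2) = 3/16.
Summing AB·P(x,y) over outcomes with max(A, B) = 2 gives 11/24.
E[A·B | max(A, B) = 2] = (11/24) / (3/16) = 22/9.

22/9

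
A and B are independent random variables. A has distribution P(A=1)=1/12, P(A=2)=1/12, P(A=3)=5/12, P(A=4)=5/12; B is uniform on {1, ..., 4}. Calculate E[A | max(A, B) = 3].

P(max(A, B) = 3) = 17/48.
Summing A·P(x,y) over outcomes with max(A, B) = 3 gives 1.
E[A | max(A, B) = 3] = (1) / (17/48) = 48/17.

48/17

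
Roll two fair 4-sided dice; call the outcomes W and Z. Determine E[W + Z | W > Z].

P(W > Z) = 3/8.
Summing (W+Z)·P(x,y) over outcomes with W > Z gives 15/8.
E[W + Z | W > Z] = (15/8) / (3/8) = 5.

5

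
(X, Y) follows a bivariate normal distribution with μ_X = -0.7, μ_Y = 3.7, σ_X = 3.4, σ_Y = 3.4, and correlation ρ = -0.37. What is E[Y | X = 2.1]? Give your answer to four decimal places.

2.6640

E[Y | X=x] = μ_Y + ρ(σ_Y/σ_X)(x − μ_X) for jointly normal variables.
E[Y | X=2.1] = 3.7 + (-0.37)·(3.4/3.4)·(2.1 − (-0.7)) = 3.7 + (-0.37)·(2.8) = 2.6640.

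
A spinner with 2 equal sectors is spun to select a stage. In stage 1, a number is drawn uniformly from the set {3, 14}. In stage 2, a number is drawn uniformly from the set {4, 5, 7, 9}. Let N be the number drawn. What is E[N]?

59/8

E[N | stage 1] = (3+14)/2 = 17/2.
E[N | stage 2] = (4+5+7+9)/4 = 25/4.
E[N] = (1/2)·(17/2) + (1/2)·(25/4) = 59/8.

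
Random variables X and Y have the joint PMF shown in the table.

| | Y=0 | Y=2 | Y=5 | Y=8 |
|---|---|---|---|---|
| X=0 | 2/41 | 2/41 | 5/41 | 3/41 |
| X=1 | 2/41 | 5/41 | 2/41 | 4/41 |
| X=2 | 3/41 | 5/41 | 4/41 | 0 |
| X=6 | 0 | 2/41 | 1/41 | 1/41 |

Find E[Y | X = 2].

P(X = 2) = 12/41.
Σ Y·P over the event = 0·(3/41) + 2·(5/41) + 5·(4/41) = 30/41.
E[Y | X = 2] = (30/41) / (12/41) = 5/2.

5/2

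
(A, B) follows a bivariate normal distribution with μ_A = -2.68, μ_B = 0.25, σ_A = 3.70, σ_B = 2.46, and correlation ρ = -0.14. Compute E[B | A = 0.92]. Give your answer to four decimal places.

-0.0851

E[B | A=x] = μ_B + ρ(σ_B/σ_A)(x − μ_A) for jointly normal variables.
E[B | A=0.92] = 0.25 + (-0.14)·(2.46/3.70)·(0.92 − (-2.68)) = 0.25 + (-0.093081)·(3.6) = -0.0851.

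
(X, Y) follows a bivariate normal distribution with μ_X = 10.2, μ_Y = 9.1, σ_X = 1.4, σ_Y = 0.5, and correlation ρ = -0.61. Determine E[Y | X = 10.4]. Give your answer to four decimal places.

E[Y | X=x] = μ_Y + ρ(σ_Y/σ_X)(x − μ_X) for jointly normal variables.
E[Y | X=10.4] = 9.1 + (-0.61)·(0.5/1.4)·(10.4 − (10.2)) = 9.1 + (-0.21786)·(0.2) = 9.0564.

9.0564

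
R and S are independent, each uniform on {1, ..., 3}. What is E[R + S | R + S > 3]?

14/3

Outcomes with R + S > 3: (1,3), (2,2), (2,3), (3,1), (3,2), (3,3), each with probability 1/9.
E[R + S | R + S > 3] = (4 + 4 + 5 + 4 + 5 + 6) / 6 = 14/3.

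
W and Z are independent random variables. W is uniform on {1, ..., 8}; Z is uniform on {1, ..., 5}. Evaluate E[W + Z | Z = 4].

17/2

Outcomes with Z = 4: (1,4), (2,4), (3,4), (4,4), (5,4), (6,4), (7,4), (8,4), each with probability 1/40.
E[W + Z | Z = 4] = (5 + 6 + 7 + 8 + 9 + 10 + 11 + 12) / 8 = 17/2.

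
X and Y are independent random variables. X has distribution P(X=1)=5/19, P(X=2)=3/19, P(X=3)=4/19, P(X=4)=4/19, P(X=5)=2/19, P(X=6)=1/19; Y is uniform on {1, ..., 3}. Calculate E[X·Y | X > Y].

117/16

P(X > Y) = 32/57.
Summing XY·P(x,y) over outcomes with X > Y gives 78/19.
E[X·Y | X > Y] = (78/19) / (32/57) = 117/16.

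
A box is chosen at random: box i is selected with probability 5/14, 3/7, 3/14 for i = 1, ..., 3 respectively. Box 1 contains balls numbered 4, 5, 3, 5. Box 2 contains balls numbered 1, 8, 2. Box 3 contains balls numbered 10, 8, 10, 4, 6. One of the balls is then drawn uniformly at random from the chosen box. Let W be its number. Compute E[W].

E[W | box 1] = (4+5+3+5)/4 = 17/4.
E[W | box 2] = (1+8+2)/3 = 11/3.
E[W | box 3] = (10+8+10+4+6)/5 = 38/5.
By the law of total expectation,
E[W] = (5/14)·(17/4) + (3/7)·(11/3) + (3/14)·(38/5) = 1321/280.

1321/280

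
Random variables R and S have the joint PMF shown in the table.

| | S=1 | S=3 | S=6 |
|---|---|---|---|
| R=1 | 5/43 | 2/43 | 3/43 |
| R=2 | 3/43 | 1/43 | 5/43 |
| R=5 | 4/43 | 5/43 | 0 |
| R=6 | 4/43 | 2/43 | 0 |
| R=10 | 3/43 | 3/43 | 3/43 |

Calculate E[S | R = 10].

10/3

P(R = 10) = 9/43.
Summing S·P(R=x,S=y) over the conditioning event gives 30/43.
E[S | R = 10] = (30/43) / (9/43) = 10/3.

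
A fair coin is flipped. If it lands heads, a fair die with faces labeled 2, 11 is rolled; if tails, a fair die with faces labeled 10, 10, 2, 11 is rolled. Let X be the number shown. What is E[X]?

59/8

E[X | heads] = (2+11)/2 = 13/2.
E[X | tails] = (10+10+2+11)/4 = 33/4.
By the law of total expectation,
E[X] = (1/2)·(13/2) + (1/2)·(33/4) = 59/8.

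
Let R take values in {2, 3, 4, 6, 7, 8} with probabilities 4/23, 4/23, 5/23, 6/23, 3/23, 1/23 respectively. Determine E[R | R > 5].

13/2

P(R > 5) = 10/23.
Σ over the event: 6·6/23 + 7·3/23 + 8·1/23 = 65/23.
E[R | R > 5] = (65/23) / (10/23) = 13/2.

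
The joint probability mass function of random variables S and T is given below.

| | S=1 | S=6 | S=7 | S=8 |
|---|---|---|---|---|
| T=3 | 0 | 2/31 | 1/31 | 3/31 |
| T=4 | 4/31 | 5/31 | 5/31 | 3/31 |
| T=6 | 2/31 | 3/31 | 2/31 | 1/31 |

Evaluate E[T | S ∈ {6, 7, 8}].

106/25

P(S ∈ {6, 7, 8}) = 25/31.
Summing T·P(S=x,T=y) over the conditioning event gives 106/31.
E[T | S ∈ {6, 7, 8}] = (106/31) / (25/31) = 106/25.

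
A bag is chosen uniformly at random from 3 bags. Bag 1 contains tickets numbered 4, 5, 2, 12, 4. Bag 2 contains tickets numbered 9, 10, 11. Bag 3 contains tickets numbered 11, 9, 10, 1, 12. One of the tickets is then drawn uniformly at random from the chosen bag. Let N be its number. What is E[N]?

8

E[N | bag 1] = (4+5+2+12+4)/5 = 27/5.
E[N | bag 2] = (9+10+11)/3 = 10.
E[N | bag 3] = (11+9+10+1+12)/5 = 43/5.
By the law of total expectation,
E[N] = (1/3)·(27/5) + (1/3)·(10) + (1/3)·(43/5) = 8.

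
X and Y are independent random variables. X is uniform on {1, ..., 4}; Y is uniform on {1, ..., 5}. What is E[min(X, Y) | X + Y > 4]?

P(X + Y > 4) = 7/10.
Summing min(X,Y)·P(x,y) over outcomes with X + Y > 4 gives 33/20.
E[min(X, Y) | X + Y > 4] = (33/20) / (7/10) = 33/14.

33/14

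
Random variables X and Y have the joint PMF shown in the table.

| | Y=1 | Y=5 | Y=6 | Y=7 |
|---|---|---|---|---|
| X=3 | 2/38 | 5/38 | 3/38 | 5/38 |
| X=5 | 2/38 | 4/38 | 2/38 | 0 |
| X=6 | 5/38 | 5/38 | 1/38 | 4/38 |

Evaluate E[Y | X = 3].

16/3

P(X = 3) = 15/38.
Summing Y·P(X=x,Y=y) over the conditioning event gives 40/19.
E[Y | X = 3] = (40/19) / (15/38) = 16/3.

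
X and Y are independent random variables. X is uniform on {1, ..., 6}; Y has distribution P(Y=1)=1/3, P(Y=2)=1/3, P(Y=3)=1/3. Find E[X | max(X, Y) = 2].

5/3

P(max(X, Y) = 2) = 1/6.
Summing X·P(x,y) over outcomes with max(X, Y) = 2 gives 5/18.
E[X | max(X, Y) = 2] = (5/18) / (1/6) = 5/3.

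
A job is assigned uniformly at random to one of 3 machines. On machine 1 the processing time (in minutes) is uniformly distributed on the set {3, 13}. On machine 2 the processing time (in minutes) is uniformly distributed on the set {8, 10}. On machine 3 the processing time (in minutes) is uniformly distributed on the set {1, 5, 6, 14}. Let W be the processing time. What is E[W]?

47/6

E[W | machine 1] = (3+13)/2 = 8.
E[W | machine 2] = (8+10)/2 = 9.
E[W | machine 3] = (1+5+6+14)/4 = 13/2.
By the law of total expectation,
E[W] = (1/3)·(8) + (1/3)·(9) + (1/3)·(13/2) = 47/6.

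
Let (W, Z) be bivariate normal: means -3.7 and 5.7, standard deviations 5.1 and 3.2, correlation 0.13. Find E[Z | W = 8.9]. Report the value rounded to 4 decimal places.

6.7278

The regression of Z on W has slope ρ·σ_Z/σ_W and passes through (μ_W, μ_Z).
E[Z | W=8.9] = 5.7 + (0.13)·(3.2/5.1)·(8.9 − (-3.7)) = 5.7 + (0.081569)·(12.6) = 6.7278.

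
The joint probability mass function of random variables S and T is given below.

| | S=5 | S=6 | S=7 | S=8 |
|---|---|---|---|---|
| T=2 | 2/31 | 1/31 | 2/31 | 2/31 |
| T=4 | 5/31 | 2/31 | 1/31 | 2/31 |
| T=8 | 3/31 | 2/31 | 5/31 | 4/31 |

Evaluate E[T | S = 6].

P(S = 6) = 5/31.
Σ T·P over the event = 2·(1/31) + 4·(2/31) + 8·(2/31) = 26/31.
E[T | S = 6] = (26/31) / (5/31) = 26/5.

26/5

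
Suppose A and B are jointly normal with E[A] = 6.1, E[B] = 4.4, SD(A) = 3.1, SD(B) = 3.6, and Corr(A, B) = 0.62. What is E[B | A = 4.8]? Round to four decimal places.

3.4640

The regression of B on A has slope ρ·σ_B/σ_A and passes through (μ_A, μ_B).
E[B | A=4.8] = 4.4 + (0.62)·(3.6/3.1)·(4.8 − (6.1)) = 4.4 + (0.72)·(-1.3) = 3.4640.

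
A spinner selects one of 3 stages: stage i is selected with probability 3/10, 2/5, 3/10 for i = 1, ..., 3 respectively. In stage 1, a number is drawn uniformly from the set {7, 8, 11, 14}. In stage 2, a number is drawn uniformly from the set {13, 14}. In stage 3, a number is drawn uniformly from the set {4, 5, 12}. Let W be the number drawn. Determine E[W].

E[W | stage 1] = (7+8+11+14)/4 = 10.
E[W | stage 2] = (13+14)/2 = 27/2.
E[W | stage 3] = (4+5+12)/3 = 7.
By the law of total expectation,
E[W] = (3/10)·(10) + (2/5)·(27/2) + (3/10)·(7) = 21/2.

21/2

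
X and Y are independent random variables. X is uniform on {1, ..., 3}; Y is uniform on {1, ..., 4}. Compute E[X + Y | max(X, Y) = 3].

Outcomes with max(X, Y) = 3: (1,3), (2,3), (3,1), (3,2), (3,3), each with probability 1/12.
E[X + Y | max(X, Y) = 3] = (4 + 5 + 4 + 5 + 6) / 5 = 24/5.

24/5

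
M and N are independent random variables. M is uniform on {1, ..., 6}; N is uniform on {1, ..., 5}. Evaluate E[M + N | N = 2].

11/2

P(N = 2) = 1/5.
Summing (M+N)·P(x,y) over outcomes with N = 2 gives 11/10.
E[M + N | N = 2] = (11/10) / (1/5) = 11/2.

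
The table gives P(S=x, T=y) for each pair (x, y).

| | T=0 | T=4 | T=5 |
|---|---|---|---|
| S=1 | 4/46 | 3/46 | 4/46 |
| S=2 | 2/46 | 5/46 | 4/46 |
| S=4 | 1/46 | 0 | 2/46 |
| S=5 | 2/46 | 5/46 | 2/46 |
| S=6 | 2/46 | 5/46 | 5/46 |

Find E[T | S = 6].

P(S = 6) = 6/23.
Σ T·P over the event = 0·(2/46) + 4·(5/46) + 5·(5/46) = 45/46.
E[T | S = 6] = (45/46) / (6/23) = 15/4.

15/4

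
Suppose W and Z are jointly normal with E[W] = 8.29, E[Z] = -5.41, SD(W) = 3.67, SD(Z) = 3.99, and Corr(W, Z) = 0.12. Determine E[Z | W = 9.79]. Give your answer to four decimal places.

The regression of Z on W has slope ρ·σ_Z/σ_W and passes through (μ_W, μ_Z).
E[Z | W=9.79] = -5.41 + (0.12)·(3.99/3.67)·(9.79 − (8.29)) = -5.41 + (0.13046)·(1.5) = -5.2143.

-5.2143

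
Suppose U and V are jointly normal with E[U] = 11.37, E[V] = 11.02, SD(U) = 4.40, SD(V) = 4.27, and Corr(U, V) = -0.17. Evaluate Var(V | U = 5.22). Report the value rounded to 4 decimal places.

Var(V | U=x) = (1 − ρ²)·σ_V².
Var(V | U=5.22) = (4.27)²·(1 − (-0.17)²) = 18.2329·0.9711 = 17.7060.

17.7060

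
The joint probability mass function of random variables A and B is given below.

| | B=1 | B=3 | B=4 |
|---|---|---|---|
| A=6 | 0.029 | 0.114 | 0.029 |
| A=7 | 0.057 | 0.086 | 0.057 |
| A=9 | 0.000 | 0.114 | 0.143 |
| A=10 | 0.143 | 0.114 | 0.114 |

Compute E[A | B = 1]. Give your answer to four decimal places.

P(B = 1) = 0.229.
Σ A·P over the event = 6·(0.029) + 7·(0.057) + 10·(0.143) = 2.003.
E[A | B = 1] = (2.003) / (0.229) = 8.7467.

8.7467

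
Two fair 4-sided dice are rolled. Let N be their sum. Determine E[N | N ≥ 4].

72/13

P(N ≥ 4) = 13/16.
Σ over the event: 4·3/16 + 5·1/4 + 6·3/16 + 7·1/8 + 8·1/16 = 9/2.
E[N | N ≥ 4] = (9/2) / (13/16) = 72/13.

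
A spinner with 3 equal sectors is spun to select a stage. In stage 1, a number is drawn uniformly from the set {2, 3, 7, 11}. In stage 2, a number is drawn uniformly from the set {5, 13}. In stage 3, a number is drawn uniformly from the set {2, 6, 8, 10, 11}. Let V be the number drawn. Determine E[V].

E[V | stage 1] = (2+3+7+11)/4 = 23/4.
E[V | stage 2] = (5+13)/2 = 9.
E[V | stage 3] = (2+6+8+10+11)/5 = 37/5.
By the law of total expectation,
E[V] = (1/3)·(23/4) + (1/3)·(9) + (1/3)·(37/5) = 443/60.

443/60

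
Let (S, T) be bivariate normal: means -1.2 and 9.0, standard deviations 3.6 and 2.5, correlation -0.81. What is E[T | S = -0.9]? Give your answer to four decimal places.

The regression of T on S has slope ρ·σ_T/σ_S and passes through (μ_S, μ_T).
E[T | S=-0.9] = 9.0 + (-0.81)·(2.5/3.6)·(-0.9 − (-1.2)) = 9.0 + (-0.5625)·(0.3) = 8.8313.

8.8313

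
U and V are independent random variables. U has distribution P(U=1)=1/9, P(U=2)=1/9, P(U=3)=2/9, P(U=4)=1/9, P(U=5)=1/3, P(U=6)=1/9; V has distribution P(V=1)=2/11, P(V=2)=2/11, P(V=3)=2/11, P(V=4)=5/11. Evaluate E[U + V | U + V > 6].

P(U + V > 6) = 5/9.
Summing (U+V)·P(x,y) over outcomes with U + V > 6 gives 149/33.
E[U + V | U + V > 6] = (149/33) / (5/9) = 447/55.

447/55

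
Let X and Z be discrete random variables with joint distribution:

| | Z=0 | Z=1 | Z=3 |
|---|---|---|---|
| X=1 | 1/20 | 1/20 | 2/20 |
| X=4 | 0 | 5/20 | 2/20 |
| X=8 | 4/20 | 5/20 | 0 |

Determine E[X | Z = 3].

5/2

P(Z = 3) = 1/5.
Σ X·P over the event = 1·(2/20) + 4·(2/20) = 1/2.
E[X | Z = 3] = (1/2) / (1/5) = 5/2.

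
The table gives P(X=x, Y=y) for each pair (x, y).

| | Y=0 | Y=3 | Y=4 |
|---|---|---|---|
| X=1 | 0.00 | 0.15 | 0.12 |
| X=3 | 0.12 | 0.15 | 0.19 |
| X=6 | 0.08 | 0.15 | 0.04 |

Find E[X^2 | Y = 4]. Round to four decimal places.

P(Y = 4) = 0.35.
Σ X^2·P over the event = 1·(0.12) + 9·(0.19) + 36·(0.04) = 3.27.
E[X^2 | Y = 4] = (3.27) / (0.35) = 9.3429.

9.3429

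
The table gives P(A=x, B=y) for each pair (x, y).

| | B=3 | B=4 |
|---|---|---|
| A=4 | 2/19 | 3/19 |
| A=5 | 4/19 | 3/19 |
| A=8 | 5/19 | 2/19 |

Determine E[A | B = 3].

P(B = 3) = 11/19.
Σ A·P over the event = 4·(2/19) + 5·(4/19) + 8·(5/19) = 68/19.
E[A | B = 3] = (68/19) / (11/19) = 68/11.

68/11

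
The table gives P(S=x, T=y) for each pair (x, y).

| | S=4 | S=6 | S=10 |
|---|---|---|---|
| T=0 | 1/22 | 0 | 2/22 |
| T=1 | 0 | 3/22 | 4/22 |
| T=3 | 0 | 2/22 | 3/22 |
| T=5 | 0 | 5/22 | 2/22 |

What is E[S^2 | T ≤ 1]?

362/5

P(T ≤ 1) = 5/11.
Σ S^2·P over the event = 16·(1/22) + 36·(3/22) + 100·(2/22) + 100·(4/22) = 362/11.
E[S^2 | T ≤ 1] = (362/11) / (5/11) = 362/5.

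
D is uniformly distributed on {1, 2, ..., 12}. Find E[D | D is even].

7

Given D is even, D is equally likely to be any of {2, 4, 6, 8, 10, 12}.
E[D | D is even] = (2 + 4 + 6 + 8 + 10 + 12) / 6 = 7.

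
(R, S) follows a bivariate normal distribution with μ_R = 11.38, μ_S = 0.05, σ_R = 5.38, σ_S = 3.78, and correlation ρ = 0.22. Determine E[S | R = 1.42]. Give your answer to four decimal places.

E[S | R=x] = μ_S + ρ(σ_S/σ_R)(x − μ_R) for jointly normal variables.
E[S | R=1.42] = 0.05 + (0.22)·(3.78/5.38)·(1.42 − (11.38)) = 0.05 + (0.15457)·(-9.96) = -1.4895.

-1.4895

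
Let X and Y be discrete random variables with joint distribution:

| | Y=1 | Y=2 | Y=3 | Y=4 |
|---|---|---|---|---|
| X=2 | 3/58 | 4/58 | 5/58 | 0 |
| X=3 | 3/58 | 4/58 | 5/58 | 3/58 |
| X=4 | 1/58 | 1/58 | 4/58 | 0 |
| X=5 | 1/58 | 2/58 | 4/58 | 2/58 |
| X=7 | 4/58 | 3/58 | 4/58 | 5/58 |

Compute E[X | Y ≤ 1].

P(Y ≤ 1) = 6/29.
Σ X·P over the event = 2·(3/58) + 3·(3/58) + 4·(1/58) + 5·(1/58) + 7·(4/58) = 26/29.
E[X | Y ≤ 1] = (26/29) / (6/29) = 13/3.

13/3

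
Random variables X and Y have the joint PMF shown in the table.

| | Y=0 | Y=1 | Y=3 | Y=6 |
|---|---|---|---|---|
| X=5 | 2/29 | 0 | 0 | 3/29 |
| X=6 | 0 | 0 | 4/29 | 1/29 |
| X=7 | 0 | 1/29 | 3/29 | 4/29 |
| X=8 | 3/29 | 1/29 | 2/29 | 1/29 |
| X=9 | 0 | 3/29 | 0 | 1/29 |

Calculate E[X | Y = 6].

33/5

P(Y = 6) = 10/29.
Σ X·P over the event = 5·(3/29) + 6·(1/29) + 7·(4/29) + 8·(1/29) + 9·(1/29) = 66/29.
E[X | Y = 6] = (66/29) / (10/29) = 33/5.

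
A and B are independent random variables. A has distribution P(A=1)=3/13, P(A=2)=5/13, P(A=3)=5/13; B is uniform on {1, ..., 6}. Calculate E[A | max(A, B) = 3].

P(max(A, B) = 3) = 23/78.
Summing A·P(x,y) over outcomes with max(A, B) = 3 gives 29/39.
E[A | max(A, B) = 3] = (29/39) / (23/78) = 58/23.

58/23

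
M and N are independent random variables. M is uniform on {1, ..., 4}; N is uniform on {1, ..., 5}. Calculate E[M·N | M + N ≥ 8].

Outcomes with M + N ≥ 8: (3,5), (4,4), (4,5), each with probability 1/20.
E[M·N | M + N ≥ 8] = (15 + 16 + 20) / 3 = 17.

17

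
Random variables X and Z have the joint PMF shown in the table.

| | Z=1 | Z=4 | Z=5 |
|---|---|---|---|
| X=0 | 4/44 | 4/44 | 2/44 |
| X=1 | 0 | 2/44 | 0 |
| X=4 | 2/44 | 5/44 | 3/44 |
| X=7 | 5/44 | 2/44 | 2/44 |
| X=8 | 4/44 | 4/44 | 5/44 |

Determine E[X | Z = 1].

5

P(Z = 1) = 15/44.
Σ X·P over the event = 0·(4/44) + 4·(2/44) + 7·(5/44) + 8·(4/44) = 75/44.
E[X | Z = 1] = (75/44) / (15/44) = 5.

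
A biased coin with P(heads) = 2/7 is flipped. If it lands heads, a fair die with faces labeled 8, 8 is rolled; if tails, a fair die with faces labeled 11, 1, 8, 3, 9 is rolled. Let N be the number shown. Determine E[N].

E[N | heads] = (8+8)/2 = 8.
E[N | tails] = (11+1+8+3+9)/5 = 32/5.
E[N] = (2/7)·(8) + (5/7)·(32/5) = 48/7.

48/7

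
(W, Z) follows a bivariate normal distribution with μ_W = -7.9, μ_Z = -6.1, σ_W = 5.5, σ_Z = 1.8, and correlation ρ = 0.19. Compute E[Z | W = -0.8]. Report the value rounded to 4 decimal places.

-5.6585

The regression of Z on W has slope ρ·σ_Z/σ_W and passes through (μ_W, μ_Z).
E[Z | W=-0.8] = -6.1 + (0.19)·(1.8/5.5)·(-0.8 − (-7.9)) = -6.1 + (0.062182)·(7.1) = -5.6585.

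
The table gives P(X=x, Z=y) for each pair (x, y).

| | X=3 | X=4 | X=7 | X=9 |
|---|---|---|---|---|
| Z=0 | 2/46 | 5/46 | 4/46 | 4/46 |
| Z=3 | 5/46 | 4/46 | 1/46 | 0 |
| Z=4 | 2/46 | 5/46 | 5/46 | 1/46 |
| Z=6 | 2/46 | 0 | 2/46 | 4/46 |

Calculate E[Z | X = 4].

P(X = 4) = 7/23.
Σ Z·P over the event = 0·(5/46) + 3·(4/46) + 4·(5/46) = 16/23.
E[Z | X = 4] = (16/23) / (7/23) = 16/7.

16/7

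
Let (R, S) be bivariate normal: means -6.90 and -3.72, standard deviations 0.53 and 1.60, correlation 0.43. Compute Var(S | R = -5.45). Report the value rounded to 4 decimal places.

Var(S | R=x) = (1 − ρ²)·σ_S².
Var(S | R=-5.45) = (1.60)²·(1 − (0.43)²) = 2.56·0.8151 = 2.0867.

2.0867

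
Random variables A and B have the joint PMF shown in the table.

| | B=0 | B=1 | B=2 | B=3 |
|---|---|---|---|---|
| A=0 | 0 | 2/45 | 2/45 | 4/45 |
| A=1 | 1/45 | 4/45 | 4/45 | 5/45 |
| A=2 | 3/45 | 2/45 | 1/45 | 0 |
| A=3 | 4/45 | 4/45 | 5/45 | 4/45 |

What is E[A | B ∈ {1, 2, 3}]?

P(B ∈ {1, 2, 3}) = 37/45.
Summing A·P(A=x,B=y) over the conditioning event gives 58/45.
E[A | B ∈ {1, 2, 3}] = (58/45) / (37/45) = 58/37.

58/37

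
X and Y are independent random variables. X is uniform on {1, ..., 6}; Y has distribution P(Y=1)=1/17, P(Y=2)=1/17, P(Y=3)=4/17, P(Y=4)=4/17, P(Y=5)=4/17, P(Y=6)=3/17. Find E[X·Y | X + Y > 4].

P(X + Y > 4) = 31/34.
Summing XY·P(x,y) over outcomes with X + Y > 4 gives 475/34.
E[X·Y | X + Y > 4] = (475/34) / (31/34) = 475/31.

475/31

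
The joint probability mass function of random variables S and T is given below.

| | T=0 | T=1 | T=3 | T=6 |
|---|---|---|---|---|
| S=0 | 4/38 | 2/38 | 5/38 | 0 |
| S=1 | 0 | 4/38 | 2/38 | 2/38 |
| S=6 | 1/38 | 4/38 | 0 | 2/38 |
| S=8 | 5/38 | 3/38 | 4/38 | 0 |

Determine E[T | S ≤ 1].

39/19

P(S ≤ 1) = 1/2.
Σ T·P over the event = 0·(4/38) + 1·(2/38) + 3·(5/38) + 1·(4/38) + 3·(2/38) + 6·(2/38) = 39/38.
E[T | S ≤ 1] = (39/38) / (1/2) = 39/19.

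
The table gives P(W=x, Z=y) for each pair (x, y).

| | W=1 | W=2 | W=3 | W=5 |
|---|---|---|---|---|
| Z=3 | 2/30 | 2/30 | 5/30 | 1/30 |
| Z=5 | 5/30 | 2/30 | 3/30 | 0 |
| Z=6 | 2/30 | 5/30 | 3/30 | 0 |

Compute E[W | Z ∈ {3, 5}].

11/5

P(Z ∈ {3, 5}) = 2/3.
Σ W·P over the event = 1·(2/30) + 1·(5/30) + 2·(2/30) + 2·(2/30) + 3·(5/30) + 3·(3/30) + 5·(1/30) = 22/15.
E[W | Z ∈ {3, 5}] = (22/15) / (2/3) = 11/5.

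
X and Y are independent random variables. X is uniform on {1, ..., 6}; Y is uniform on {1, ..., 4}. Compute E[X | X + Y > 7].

16/3

Outcomes with X + Y > 7: (4,4), (5,3), (5,4), (6,2), (6,3), (6,4), each with probability 1/24.
E[X | X + Y > 7] = (4 + 5 + 5 + 6 + 6 + 6) / 6 = 16/3.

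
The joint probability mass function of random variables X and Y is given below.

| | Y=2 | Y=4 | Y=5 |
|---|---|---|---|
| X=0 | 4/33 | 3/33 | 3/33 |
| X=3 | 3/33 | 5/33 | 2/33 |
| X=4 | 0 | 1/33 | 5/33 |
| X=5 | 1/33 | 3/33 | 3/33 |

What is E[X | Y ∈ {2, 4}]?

P(Y ∈ {2, 4}) = 20/33.
Σ X·P over the event = 0·(4/33) + 0·(3/33) + 3·(3/33) + 3·(5/33) + 4·(1/33) + 5·(1/33) + 5·(3/33) = 16/11.
E[X | Y ∈ {2, 4}] = (16/11) / (20/33) = 12/5.

12/5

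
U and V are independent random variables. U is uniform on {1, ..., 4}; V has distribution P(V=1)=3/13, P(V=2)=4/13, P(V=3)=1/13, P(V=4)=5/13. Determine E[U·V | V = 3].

15/2

P(V = 3) = 1/13.
Summing UV·P(x,y) over outcomes with V = 3 gives 15/26.
E[U·V | V = 3] = (15/26) / (1/13) = 15/2.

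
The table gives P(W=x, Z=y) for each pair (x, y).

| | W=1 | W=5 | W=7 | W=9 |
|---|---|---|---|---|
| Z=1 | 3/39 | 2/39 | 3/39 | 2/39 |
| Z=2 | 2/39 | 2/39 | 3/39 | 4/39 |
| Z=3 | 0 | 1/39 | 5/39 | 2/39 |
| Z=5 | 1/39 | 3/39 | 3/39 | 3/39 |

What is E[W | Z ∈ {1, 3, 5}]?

87/14

P(Z ∈ {1, 3, 5}) = 28/39.
Summing W·P(W=x,Z=y) over the conditioning event gives 58/13.
E[W | Z ∈ {1, 3, 5}] = (58/13) / (28/39) = 87/14.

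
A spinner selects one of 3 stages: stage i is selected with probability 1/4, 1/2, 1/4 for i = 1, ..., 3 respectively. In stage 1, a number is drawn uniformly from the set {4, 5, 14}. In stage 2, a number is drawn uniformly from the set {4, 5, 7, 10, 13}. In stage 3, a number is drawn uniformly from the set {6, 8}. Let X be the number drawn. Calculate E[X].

E[X | stage 1] = (4+5+14)/3 = 23/3.
E[X | stage 2] = (4+5+7+10+13)/5 = 39/5.
E[X | stage 3] = (6+8)/2 = 7.
E[X] = (1/4)·(23/3) + (1/2)·(39/5) + (1/4)·(7) = 227/30.

227/30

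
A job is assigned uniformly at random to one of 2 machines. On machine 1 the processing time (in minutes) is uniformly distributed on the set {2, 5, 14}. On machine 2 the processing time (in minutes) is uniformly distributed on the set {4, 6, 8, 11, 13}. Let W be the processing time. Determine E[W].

77/10

E[W | machine 1] = (2+5+14)/3 = 7.
E[W | machine 2] = (4+6+8+11+13)/5 = 42/5.
By the law of total expectation,
E[W] = (1/2)·(7) + (1/2)·(42/5) = 77/10.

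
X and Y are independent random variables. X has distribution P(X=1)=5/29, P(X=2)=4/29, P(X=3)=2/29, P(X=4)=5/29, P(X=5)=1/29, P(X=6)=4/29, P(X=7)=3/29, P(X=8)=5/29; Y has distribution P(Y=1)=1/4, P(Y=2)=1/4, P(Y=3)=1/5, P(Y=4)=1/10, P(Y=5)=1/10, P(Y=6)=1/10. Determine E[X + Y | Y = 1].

158/29

P(Y = 1) = 1/4.
Summing (X+Y)·P(x,y) over outcomes with Y = 1 gives 79/58.
E[X + Y | Y = 1] = (79/58) / (1/4) = 158/29.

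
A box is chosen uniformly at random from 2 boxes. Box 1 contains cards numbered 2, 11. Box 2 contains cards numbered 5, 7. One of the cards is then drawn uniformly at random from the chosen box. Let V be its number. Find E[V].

25/4

E[V | box 1] = (2+11)/2 = 13/2.
E[V | box 2] = (5+7)/2 = 6.
By the law of total expectation,
E[V] = (1/2)·(13/2) + (1/2)·(6) = 25/4.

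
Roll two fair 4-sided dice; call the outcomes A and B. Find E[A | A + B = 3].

Outcomes with A + B = 3: (1,2), (2,1), each with probability 1/16.
E[A | A + B = 3] = (1 + 2) / 2 = 3/2.

3/2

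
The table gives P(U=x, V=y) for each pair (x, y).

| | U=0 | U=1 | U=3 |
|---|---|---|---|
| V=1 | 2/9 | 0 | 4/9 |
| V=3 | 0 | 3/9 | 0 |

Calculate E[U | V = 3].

P(V = 3) = 1/3.
Summing U·P(U=x,V=y) over the conditioning event gives 1/3.
E[U | V = 3] = (1/3) / (1/3) = 1.

1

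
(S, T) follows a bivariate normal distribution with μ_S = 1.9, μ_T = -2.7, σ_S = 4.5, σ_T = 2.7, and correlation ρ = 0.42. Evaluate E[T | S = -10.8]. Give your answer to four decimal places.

-5.9004

E[T | S=x] = μ_T + ρ(σ_T/σ_S)(x − μ_S) for jointly normal variables.
E[T | S=-10.8] = -2.7 + (0.42)·(2.7/4.5)·(-10.8 − (1.9)) = -2.7 + (0.252)·(-12.7) = -5.9004.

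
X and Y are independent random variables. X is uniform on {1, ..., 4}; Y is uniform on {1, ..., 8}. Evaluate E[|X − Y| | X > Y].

Outcomes with X > Y: (2,1), (3,1), (3,2), (4,1), (4,2), (4,3), each with probability 1/32.
E[|X − Y| | X > Y] = (1 + 2 + 1 + 3 + 2 + 1) / 6 = 5/3.

5/3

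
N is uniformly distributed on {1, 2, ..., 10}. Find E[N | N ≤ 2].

3/2

Given N ≤ 2, N is equally likely to be any of {1, 2}.
E[N | N ≤ 2] = (1 + 2) / 2 = 3/2.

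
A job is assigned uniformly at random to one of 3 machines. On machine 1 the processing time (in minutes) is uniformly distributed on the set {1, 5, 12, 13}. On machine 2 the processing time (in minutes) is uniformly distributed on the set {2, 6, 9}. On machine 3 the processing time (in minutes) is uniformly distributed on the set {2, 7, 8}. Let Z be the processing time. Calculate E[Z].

E[Z | machine 1] = (1+5+12+13)/4 = 31/4.
E[Z | machine 2] = (2+6+9)/3 = 17/3.
E[Z | machine 3] = (2+7+8)/3 = 17/3.
E[Z] = (1/3)·(31/4) + (1/3)·(17/3) + (1/3)·(17/3) = 229/36.

229/36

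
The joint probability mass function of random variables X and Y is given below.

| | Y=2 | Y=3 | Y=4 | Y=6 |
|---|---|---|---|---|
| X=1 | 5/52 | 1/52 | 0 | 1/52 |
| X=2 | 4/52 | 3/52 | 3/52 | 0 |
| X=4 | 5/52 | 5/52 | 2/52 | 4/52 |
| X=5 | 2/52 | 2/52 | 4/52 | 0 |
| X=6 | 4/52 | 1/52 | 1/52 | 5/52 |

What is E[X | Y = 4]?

P(Y = 4) = 5/26.
Σ X·P over the event = 2·(3/52) + 4·(2/52) + 5·(4/52) + 6·(1/52) = 10/13.
E[X | Y = 4] = (10/13) / (5/26) = 4.

4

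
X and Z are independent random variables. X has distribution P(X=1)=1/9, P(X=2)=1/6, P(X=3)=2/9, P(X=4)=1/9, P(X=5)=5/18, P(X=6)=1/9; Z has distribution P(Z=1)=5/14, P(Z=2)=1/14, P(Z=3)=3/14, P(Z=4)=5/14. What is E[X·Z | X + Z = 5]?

158/33

P(X + Z = 5) = 11/84.
Summing XZ·P(x,y) over outcomes with X + Z = 5 gives 79/126.
E[X·Z | X + Z = 5] = (79/126) / (11/84) = 158/33.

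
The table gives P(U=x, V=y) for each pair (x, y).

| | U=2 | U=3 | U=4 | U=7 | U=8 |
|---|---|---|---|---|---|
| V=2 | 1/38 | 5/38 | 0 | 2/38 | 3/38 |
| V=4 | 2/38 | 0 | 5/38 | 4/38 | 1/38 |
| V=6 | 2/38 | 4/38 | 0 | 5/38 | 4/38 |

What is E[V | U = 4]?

P(U = 4) = 5/38.
Σ V·P over the event = 4·(5/38) = 10/19.
E[V | U = 4] = (10/19) / (5/38) = 4.

4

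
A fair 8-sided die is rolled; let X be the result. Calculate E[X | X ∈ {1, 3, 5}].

3

P(X ∈ {1, 3, 5}) = 3/8.
Σ over the event: 1·1/8 + 3·1/8 + 5·1/8 = 9/8.
E[X | X ∈ {1, 3, 5}] = (9/8) / (3/8) = 3.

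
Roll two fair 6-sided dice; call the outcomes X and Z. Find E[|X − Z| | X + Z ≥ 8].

26/15

P(X + Z ≥ 8) = 5/12.
Summing |X−Z|·P(x,y) over outcomes with X + Z ≥ 8 gives 13/18.
E[|X − Z| | X + Z ≥ 8] = (13/18) / (5/12) = 26/15.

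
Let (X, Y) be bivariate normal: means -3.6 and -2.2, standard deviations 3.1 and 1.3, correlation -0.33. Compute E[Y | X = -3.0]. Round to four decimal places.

-2.2830

E[Y | X=x] = μ_Y + ρ(σ_Y/σ_X)(x − μ_X) for jointly normal variables.
E[Y | X=-3.0] = -2.2 + (-0.33)·(1.3/3.1)·(-3.0 − (-3.6)) = -2.2 + (-0.13839)·(0.6) = -2.2830.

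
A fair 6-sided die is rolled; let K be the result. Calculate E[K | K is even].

Given K is even, K is equally likely to be any of {2, 4, 6}.
E[K | K is even] = (2 + 4 + 6) / 3 = 4.

4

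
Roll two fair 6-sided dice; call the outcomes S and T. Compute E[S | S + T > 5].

53/13

P(S + T > 5) = 13/18.
Summing S·P(x,y) over outcomes with S + T > 5 gives 53/18.
E[S | S + T > 5] = (53/18) / (13/18) = 53/13.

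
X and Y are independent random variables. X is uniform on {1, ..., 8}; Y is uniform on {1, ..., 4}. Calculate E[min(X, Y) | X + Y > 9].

10/3

Outcomes with X + Y > 9: (6,4), (7,3), (7,4), (8,2), (8,3), (8,4), each with probability 1/32.
E[min(X, Y) | X + Y > 9] = (4 + 3 + 4 + 2 + 3 + 4) / 6 = 10/3.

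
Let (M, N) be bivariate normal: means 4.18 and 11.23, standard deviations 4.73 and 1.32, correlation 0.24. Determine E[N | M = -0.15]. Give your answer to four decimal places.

10.9400

The regression of N on M has slope ρ·σ_N/σ_M and passes through (μ_M, μ_N).
E[N | M=-0.15] = 11.23 + (0.24)·(1.32/4.73)·(-0.15 − (4.18)) = 11.23 + (0.066977)·(-4.33) = 10.9400.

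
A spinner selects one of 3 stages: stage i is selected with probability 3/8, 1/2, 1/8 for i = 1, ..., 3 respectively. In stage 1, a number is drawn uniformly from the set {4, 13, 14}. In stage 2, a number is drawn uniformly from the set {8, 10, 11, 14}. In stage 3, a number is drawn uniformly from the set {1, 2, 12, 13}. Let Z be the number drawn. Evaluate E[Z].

E[Z | stage 1] = (4+13+14)/3 = 31/3.
E[Z | stage 2] = (8+10+11+14)/4 = 43/4.
E[Z | stage 3] = (1+2+12+13)/4 = 7.
E[Z] = (3/8)·(31/3) + (1/2)·(43/4) + (1/8)·(7) = 81/8.

81/8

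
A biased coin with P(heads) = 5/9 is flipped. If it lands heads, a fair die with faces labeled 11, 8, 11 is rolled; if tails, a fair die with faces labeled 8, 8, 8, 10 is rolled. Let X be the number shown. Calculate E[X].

28/3

E[X | heads] = (11+8+11)/3 = 10.
E[X | tails] = (8+8+8+10)/4 = 17/2.
By the law of total expectation,
E[X] = (5/9)·(10) + (4/9)·(17/2) = 28/3.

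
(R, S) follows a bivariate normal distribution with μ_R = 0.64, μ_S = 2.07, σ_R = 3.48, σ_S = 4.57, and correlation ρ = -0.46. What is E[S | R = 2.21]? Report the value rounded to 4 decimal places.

E[S | R=x] = μ_S + ρ(σ_S/σ_R)(x − μ_R) for jointly normal variables.
E[S | R=2.21] = 2.07 + (-0.46)·(4.57/3.48)·(2.21 − (0.64)) = 2.07 + (-0.60408)·(1.57) = 1.1216.

1.1216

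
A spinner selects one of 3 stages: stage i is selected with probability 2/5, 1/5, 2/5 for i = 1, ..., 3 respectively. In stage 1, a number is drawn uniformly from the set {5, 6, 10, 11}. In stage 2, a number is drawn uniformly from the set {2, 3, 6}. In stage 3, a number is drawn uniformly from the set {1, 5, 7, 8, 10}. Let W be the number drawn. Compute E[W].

481/75

E[W | stage 1] = (5+6+10+11)/4 = 8.
E[W | stage 2] = (2+3+6)/3 = 11/3.
E[W | stage 3] = (1+5+7+8+10)/5 = 31/5.
E[W] = (2/5)·(8) + (1/5)·(11/3) + (2/5)·(31/5) = 481/75.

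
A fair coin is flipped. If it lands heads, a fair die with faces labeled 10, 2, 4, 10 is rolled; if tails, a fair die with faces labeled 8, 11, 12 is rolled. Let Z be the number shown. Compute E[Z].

E[Z | heads] = (10+2+4+10)/4 = 13/2.
E[Z | tails] = (8+11+12)/3 = 31/3.
By the law of total expectation,
E[Z] = (1/2)·(13/2) + (1/2)·(31/3) = 101/12.

101/12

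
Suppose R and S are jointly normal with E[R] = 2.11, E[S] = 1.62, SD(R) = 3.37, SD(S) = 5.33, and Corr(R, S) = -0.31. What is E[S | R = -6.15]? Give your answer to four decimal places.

5.6699

E[S | R=x] = μ_S + ρ(σ_S/σ_R)(x − μ_R) for jointly normal variables.
E[S | R=-6.15] = 1.62 + (-0.31)·(5.33/3.37)·(-6.15 − (2.11)) = 1.62 + (-0.4903)·(-8.26) = 5.6699.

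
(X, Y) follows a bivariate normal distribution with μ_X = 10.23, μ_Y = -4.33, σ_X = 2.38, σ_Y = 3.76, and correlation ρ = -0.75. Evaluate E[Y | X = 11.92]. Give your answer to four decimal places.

For a bivariate normal, E[Y | X=x] = μ_Y + ρ·(σ_Y/σ_X)·(x − μ_X).
E[Y | X=11.92] = -4.33 + (-0.75)·(3.76/2.38)·(11.92 − (10.23)) = -4.33 + (-1.18487)·(1.69) = -6.3324.

-6.3324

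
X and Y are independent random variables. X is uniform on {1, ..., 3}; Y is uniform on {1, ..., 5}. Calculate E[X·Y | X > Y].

Outcomes with X > Y: (2,1), (3,1), (3,2), each with probability 1/15.
E[X·Y | X > Y] = (2 + 3 + 6) / 3 = 11/3.

11/3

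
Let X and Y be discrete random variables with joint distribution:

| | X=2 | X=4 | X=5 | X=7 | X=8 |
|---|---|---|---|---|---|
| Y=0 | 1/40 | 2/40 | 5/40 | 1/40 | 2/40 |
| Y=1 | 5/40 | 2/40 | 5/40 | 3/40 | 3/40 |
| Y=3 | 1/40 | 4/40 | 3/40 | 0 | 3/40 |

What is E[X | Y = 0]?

P(Y = 0) = 11/40.
Σ X·P over the event = 2·(1/40) + 4·(2/40) + 5·(5/40) + 7·(1/40) + 8·(2/40) = 29/20.
E[X | Y = 0] = (29/20) / (11/40) = 58/11.

58/11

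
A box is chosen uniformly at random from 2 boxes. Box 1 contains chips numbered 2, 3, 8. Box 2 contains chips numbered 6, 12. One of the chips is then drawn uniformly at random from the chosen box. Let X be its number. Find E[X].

E[X | box 1] = (2+3+8)/3 = 13/3.
E[X | box 2] = (6+12)/2 = 9.
By the law of total expectation,
E[X] = (1/2)·(13/3) + (1/2)·(9) = 20/3.

20/3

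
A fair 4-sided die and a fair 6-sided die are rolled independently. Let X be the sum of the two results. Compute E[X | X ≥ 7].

8

P(X ≥ 7) = 5/12.
Σ over the event: 7·1/6 + 8·1/8 + 9·1/12 + 10·1/24 = 10/3.
E[X | X ≥ 7] = (10/3) / (5/12) = 8.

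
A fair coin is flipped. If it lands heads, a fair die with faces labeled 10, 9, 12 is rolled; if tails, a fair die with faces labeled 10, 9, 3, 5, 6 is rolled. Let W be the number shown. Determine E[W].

E[W | heads] = (10+9+12)/3 = 31/3.
E[W | tails] = (10+9+3+5+6)/5 = 33/5.
By the law of total expectation,
E[W] = (1/2)·(31/3) + (1/2)·(33/5) = 127/15.

127/15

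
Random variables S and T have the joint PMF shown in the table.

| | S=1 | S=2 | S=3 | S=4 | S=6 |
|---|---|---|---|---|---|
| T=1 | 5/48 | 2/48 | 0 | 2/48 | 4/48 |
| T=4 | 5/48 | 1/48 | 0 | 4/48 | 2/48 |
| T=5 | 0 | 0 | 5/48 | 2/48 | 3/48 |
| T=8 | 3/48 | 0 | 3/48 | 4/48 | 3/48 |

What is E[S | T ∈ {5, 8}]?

P(T ∈ {5, 8}) = 23/48.
Σ S·P over the event = 1·(3/48) + 3·(5/48) + 3·(3/48) + 4·(2/48) + 4·(4/48) + 6·(3/48) + 6·(3/48) = 29/16.
E[S | T ∈ {5, 8}] = (29/16) / (23/48) = 87/23.

87/23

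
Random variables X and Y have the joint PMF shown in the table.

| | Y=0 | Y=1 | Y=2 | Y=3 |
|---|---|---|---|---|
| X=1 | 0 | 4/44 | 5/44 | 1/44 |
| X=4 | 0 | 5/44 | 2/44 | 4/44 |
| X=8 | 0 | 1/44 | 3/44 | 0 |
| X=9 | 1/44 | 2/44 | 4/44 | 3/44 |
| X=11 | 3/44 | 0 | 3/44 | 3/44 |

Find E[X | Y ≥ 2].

183/28

P(Y ≥ 2) = 7/11.
Summing X·P(X=x,Y=y) over the conditioning event gives 183/44.
E[X | Y ≥ 2] = (183/44) / (7/11) = 183/28.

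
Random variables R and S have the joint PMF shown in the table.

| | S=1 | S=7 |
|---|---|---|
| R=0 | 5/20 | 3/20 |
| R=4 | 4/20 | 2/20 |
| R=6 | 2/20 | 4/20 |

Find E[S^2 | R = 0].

P(R = 0) = 2/5.
Σ S^2·P over the event = 1·(5/20) + 49·(3/20) = 38/5.
E[S^2 | R = 0] = (38/5) / (2/5) = 19.

19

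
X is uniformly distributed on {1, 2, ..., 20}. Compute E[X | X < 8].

Given X < 8, X is equally likely to be any of {1, 2, 3, 4, 5, 6, 7}.
E[X | X < 8] = (1 + 2 + 3 + 4 + 5 + 6 + 7) / 7 = 4.

4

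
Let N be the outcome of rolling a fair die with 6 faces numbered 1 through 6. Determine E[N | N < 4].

Given N < 4, N is equally likely to be any of {1, 2, 3}.
E[N | N < 4] = (1 + 2 + 3) / 3 = 2.

2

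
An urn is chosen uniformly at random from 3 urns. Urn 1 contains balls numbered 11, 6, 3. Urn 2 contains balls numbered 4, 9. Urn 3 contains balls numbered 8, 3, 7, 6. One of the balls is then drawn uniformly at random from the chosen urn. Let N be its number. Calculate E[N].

115/18

E[N | urn 1] = (11+6+3)/3 = 20/3.
E[N | urn 2] = (4+9)/2 = 13/2.
E[N | urn 3] = (8+3+7+6)/4 = 6.
By the law of total expectation,
E[N] = (1/3)·(20/3) + (1/3)·(13/2) + (1/3)·(6) = 115/18.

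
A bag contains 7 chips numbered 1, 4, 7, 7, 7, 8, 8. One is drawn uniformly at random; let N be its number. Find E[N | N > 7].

8

P(N > 7) = 2/7.
Σ over the event: 8·2/7 = 16/7.
E[N | N > 7] = (16/7) / (2/7) = 8.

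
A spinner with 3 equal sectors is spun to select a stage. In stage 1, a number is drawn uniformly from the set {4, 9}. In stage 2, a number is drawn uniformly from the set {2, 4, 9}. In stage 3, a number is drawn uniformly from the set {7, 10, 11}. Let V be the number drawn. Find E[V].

E[V | stage 1] = (4+9)/2 = 13/2.
E[V | stage 2] = (2+4+9)/3 = 5.
E[V | stage 3] = (7+10+11)/3 = 28/3.
E[V] = (1/3)·(13/2) + (1/3)·(5) + (1/3)·(28/3) = 125/18.

125/18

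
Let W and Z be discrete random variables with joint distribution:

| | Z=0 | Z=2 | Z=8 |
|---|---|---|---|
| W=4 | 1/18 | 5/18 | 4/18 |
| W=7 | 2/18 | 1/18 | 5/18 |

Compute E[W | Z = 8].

P(Z = 8) = 1/2.
Σ W·P over the event = 4·(4/18) + 7·(5/18) = 17/6.
E[W | Z = 8] = (17/6) / (1/2) = 17/3.

17/3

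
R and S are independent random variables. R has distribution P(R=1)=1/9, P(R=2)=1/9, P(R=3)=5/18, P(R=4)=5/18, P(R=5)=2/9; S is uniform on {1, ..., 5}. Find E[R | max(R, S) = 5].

141/34

P(max(R, S) = 5) = 17/45.
Summing R·P(x,y) over outcomes with max(R, S) = 5 gives 47/30.
E[R | max(R, S) = 5] = (47/30) / (17/45) = 141/34.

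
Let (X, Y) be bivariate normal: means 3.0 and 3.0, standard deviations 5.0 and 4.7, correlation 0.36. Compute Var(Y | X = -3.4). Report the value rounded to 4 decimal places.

For a bivariate normal, Var(Y | X=x) = σ_Y²(1 − ρ²).
Var(Y | X=-3.4) = (4.7)²·(1 − (0.36)²) = 22.09·0.8704 = 19.2271.

19.2271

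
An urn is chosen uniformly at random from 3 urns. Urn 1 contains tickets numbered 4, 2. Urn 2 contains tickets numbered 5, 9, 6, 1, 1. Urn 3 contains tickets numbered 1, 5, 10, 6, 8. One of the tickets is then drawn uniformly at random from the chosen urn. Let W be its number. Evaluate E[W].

E[W | urn 1] = (4+2)/2 = 3.
E[W | urn 2] = (5+9+6+1+1)/5 = 22/5.
E[W | urn 3] = (1+5+10+6+8)/5 = 6.
By the law of total expectation,
E[W] = (1/3)·(3) + (1/3)·(22/5) + (1/3)·(6) = 67/15.

67/15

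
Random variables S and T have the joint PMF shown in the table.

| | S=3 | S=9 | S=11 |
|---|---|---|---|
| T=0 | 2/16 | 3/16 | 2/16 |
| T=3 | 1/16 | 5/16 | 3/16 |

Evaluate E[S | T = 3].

P(T = 3) = 9/16.
Σ S·P over the event = 3·(1/16) + 9·(5/16) + 11·(3/16) = 81/16.
E[S | T = 3] = (81/16) / (9/16) = 9.

9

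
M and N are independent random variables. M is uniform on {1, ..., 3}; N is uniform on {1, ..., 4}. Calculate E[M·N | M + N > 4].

Outcomes with M + N > 4: (1,4), (2,3), (2,4), (3,2), (3,3), (3,4), each with probability 1/12.
E[M·N | M + N > 4] = (4 + 6 + 8 + 6 + 9 + 12) / 6 = 15/2.

15/2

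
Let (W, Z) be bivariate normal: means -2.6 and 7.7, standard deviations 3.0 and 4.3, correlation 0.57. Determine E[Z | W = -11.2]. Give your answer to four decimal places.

The regression of Z on W has slope ρ·σ_Z/σ_W and passes through (μ_W, μ_Z).
E[Z | W=-11.2] = 7.7 + (0.57)·(4.3/3.0)·(-11.2 − (-2.6)) = 7.7 + (0.817)·(-8.6) = 0.6738.

0.6738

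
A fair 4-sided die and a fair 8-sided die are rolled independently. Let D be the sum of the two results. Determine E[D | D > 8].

10

P(D > 8) = 5/16.
Σ over the event: 9·1/8 + 10·3/32 + 11·1/16 + 12·1/32 = 25/8.
E[D | D > 8] = (25/8) / (5/16) = 10.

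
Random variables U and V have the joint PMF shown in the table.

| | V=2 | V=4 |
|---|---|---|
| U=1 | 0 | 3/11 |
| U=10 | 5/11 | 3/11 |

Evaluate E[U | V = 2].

P(V = 2) = 5/11.
Σ U·P over the event = 10·(5/11) = 50/11.
E[U | V = 2] = (50/11) / (5/11) = 10.

10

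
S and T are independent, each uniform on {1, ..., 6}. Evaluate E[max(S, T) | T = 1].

7/2

P(T = 1) = 1/6.
Summing max(S,T)·P(x,y) over outcomes with T = 1 gives 7/12.
E[max(S, T) | T = 1] = (7/12) / (1/6) = 7/2.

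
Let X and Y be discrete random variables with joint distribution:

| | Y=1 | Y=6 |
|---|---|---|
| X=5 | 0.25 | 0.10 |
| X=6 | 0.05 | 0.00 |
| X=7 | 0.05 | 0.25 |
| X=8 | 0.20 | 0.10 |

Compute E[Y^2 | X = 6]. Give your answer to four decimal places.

P(X = 6) = 0.05.
Σ Y^2·P over the event = 1·(0.05) = 0.05.
E[Y^2 | X = 6] = (0.05) / (0.05) = 1.0000.

1.0000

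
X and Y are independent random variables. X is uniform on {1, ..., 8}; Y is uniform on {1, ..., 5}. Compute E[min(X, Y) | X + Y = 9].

14/5

Outcomes with X + Y = 9: (4,5), (5,4), (6,3), (7,2), (8,1), each with probability 1/40.
E[min(X, Y) | X + Y = 9] = (4 + 4 + 3 + 2 + 1) / 5 = 14/5.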